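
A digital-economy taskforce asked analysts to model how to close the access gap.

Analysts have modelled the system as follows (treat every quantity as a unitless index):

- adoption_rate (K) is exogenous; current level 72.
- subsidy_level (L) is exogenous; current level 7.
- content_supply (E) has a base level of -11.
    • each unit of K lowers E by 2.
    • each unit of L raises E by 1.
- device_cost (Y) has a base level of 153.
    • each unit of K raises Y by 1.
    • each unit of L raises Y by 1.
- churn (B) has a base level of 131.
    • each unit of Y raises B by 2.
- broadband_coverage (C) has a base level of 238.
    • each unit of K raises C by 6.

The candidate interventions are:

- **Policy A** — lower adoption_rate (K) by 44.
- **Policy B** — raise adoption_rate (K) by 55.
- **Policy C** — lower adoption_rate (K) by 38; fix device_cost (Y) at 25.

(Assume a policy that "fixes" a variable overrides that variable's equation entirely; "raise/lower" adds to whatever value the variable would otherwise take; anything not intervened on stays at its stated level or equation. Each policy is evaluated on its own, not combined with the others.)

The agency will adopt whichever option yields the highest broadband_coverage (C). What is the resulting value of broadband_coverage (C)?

Policy A (K − 44):
  K = 72 − 44 = 28
  C = 238 + 6·28 = 406
Policy B (K + 55):
  K = 72 + 55 = 127
  C = 238 + 6·127 = 1000
Policy C (K − 38, Y := 25):
  K = 72 − 38 = 34
  C = 238 + 6·34 = 442
Comparing — Policy A: C=406, Policy B: C=1000, Policy C: C=442. Highest is 1000 (Policy B).

1000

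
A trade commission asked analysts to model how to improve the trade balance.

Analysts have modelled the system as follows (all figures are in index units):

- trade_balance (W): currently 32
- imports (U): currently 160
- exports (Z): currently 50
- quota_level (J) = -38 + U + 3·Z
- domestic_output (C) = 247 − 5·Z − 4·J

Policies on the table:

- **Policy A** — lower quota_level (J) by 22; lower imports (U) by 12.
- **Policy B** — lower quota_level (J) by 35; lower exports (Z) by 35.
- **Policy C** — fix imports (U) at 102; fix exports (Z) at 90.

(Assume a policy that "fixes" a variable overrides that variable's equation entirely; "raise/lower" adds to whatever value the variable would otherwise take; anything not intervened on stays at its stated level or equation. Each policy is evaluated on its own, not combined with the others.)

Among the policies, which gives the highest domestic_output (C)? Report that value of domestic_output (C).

-356

Policy A (J − 22, U − 12):
  U = 160 − 12 = 148
  Z = 50
  J = -38 + 148 + 3·50 (−22 from intervention) = 238
  C = 247 − 5·50 − 4·238 = -955
Policy B (J − 35, Z − 35):
  U = 160
  Z = 50 − 35 = 15
  J = -38 + 160 + 3·15 (−35 from intervention) = 132
  C = 247 − 5·15 − 4·132 = -356
Policy C (U := 102, Z := 90):
  U = 102
  Z = 90
  J = -38 + 102 + 3·90 = 334
  C = 247 − 5·90 − 4·334 = -1539
Comparing — Policy A: C=-955, Policy B: C=-356, Policy C: C=-1539. Highest is -356 (Policy B).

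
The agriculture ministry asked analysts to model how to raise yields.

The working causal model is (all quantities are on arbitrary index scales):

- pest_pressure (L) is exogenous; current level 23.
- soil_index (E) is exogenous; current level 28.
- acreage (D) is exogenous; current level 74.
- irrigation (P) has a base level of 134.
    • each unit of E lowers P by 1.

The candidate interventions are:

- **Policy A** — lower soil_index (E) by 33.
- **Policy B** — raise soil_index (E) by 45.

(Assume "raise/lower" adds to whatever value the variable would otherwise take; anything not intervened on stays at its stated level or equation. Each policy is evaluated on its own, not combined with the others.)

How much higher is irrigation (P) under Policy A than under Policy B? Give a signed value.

78

Policy A (E − 33):
  E = 28 − 33 = -5
  P = 134 − (-5) = 139
Policy B (E + 45):
  E = 28 + 45 = 73
  P = 134 − 73 = 61
P: 139 − 61 = 78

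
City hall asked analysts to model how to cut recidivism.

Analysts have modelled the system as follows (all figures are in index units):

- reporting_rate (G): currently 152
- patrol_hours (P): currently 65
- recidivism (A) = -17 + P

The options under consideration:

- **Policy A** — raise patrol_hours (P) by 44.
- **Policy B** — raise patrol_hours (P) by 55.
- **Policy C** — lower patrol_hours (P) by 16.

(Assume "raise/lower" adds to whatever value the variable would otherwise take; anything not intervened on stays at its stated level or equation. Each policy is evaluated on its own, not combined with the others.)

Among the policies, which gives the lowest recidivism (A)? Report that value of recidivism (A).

32

Policy A (P + 44):
  P = 65 + 44 = 109
  A = -17 + 109 = 92
Policy B (P + 55):
  P = 65 + 55 = 120
  A = -17 + 120 = 103
Policy C (P − 16):
  P = 65 − 16 = 49
  A = -17 + 49 = 32
Comparing — Policy A: A=92, Policy B: A=103, Policy C: A=32. Lowest is 32 (Policy C).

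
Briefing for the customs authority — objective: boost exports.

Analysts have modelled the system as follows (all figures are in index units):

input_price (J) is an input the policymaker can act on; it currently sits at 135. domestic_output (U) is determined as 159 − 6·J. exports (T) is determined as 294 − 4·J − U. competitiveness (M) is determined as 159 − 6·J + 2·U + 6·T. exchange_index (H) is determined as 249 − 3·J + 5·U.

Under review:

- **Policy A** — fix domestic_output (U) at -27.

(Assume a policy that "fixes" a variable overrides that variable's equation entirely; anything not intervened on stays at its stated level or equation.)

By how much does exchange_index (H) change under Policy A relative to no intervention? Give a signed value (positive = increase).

Baseline:
  J = 135
  U = 159 − 6·135 = -651
  H = 249 − 3·135 + 5·(-651) = -3411
Policy A (U := -27):
  J = 135
  U = -27
  H = 249 − 3·135 + 5·(-27) = -291
Change in H: -291 − (-3411) = 3120

3120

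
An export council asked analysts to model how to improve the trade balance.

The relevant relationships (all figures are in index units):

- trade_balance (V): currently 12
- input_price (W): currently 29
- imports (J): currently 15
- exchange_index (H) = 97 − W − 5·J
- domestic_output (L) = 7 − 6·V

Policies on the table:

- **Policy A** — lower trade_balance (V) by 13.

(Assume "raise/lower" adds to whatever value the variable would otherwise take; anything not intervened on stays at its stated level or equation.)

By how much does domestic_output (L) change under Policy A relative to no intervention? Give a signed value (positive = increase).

Baseline:
  V = 12
  L = 7 − 6·12 = -65
Policy A (V − 13):
  V = 12 − 13 = -1
  L = 7 − 6·(-1) = 13
Change in L: 13 − (-65) = 78

78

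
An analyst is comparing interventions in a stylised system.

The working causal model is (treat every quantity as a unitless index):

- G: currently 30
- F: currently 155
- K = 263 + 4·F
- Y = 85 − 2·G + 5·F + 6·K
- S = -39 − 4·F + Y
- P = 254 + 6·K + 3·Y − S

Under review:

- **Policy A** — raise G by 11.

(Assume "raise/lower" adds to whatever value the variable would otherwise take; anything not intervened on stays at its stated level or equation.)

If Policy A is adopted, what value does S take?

5417

Policy A (G + 11):
  G = 30 + 11 = 41
  F = 155
  K = 263 + 4·155 = 883
  Y = 85 − 2·41 + 5·155 + 6·883 = 6076
  S = -39 − 4·155 + 6076 = 5417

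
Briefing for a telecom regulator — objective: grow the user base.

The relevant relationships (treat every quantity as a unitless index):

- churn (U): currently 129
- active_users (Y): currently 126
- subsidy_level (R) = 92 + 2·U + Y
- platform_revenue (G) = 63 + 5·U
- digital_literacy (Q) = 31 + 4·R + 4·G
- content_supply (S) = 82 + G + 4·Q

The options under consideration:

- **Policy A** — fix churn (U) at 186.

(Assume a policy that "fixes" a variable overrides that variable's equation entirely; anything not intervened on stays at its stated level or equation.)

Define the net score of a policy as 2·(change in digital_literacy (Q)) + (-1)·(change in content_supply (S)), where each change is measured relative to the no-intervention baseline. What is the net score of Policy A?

Baseline:
  U = 129
  Y = 126
  R = 92 + 2·129 + 126 = 476
  G = 63 + 5·129 = 708
  Q = 31 + 4·476 + 4·708 = 4767
  S = 82 + 708 + 4·4767 = 19858
Policy A (U := 186):
  U = 186
  Y = 126
  R = 92 + 2·186 + 126 = 590
  G = 63 + 5·186 = 993
  Q = 31 + 4·590 + 4·993 = 6363
  S = 82 + 993 + 4·6363 = 26527
ΔQ = 6363 − 4767 = 1596; ΔS = 26527 − 19858 = 6669
Score = 2·1596 + (-1)·6669 = -3477

-3477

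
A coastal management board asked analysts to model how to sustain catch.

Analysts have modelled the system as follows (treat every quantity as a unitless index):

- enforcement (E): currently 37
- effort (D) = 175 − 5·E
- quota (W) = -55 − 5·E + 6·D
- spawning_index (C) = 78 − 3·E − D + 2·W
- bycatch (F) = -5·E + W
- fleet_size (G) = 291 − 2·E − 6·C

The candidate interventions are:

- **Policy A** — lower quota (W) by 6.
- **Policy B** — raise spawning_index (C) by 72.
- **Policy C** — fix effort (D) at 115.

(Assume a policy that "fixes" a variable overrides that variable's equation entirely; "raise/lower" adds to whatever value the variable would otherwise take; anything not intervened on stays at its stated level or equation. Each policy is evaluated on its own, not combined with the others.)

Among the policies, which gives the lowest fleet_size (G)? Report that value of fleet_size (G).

Policy A (W − 6):
  E = 37
  D = 175 − 5·37 = -10
  W = -55 − 5·37 + 6·(-10) (−6 from intervention) = -306
  C = 78 − 3·37 − (-10) + 2·(-306) = -635
  G = 291 − 2·37 − 6·(-635) = 4027
Policy B (C + 72):
  E = 37
  D = 175 − 5·37 = -10
  W = -55 − 5·37 + 6·(-10) = -300
  C = 78 − 3·37 − (-10) + 2·(-300) (+72 from intervention) = -551
  G = 291 − 2·37 − 6·(-551) = 3523
Policy C (D := 115):
  E = 37
  D = 115
  W = -55 − 5·37 + 6·115 = 450
  C = 78 − 3·37 − 115 + 2·450 = 752
  G = 291 − 2·37 − 6·752 = -4295
Comparing — Policy A: G=4027, Policy B: G=3523, Policy C: G=-4295. Lowest is -4295 (Policy C).

-4295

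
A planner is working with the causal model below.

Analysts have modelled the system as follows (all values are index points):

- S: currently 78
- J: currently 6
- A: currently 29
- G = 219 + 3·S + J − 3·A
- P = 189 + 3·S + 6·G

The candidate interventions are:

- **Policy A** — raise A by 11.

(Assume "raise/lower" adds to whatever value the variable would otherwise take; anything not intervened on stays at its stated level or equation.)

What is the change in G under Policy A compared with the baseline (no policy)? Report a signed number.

-33

Baseline:
  S = 78
  J = 6
  A = 29
  G = 219 + 3·78 + 6 − 3·29 = 372
Policy A (A + 11):
  S = 78
  J = 6
  A = 29 + 11 = 40
  G = 219 + 3·78 + 6 − 3·40 = 339
Change in G: 339 − 372 = -33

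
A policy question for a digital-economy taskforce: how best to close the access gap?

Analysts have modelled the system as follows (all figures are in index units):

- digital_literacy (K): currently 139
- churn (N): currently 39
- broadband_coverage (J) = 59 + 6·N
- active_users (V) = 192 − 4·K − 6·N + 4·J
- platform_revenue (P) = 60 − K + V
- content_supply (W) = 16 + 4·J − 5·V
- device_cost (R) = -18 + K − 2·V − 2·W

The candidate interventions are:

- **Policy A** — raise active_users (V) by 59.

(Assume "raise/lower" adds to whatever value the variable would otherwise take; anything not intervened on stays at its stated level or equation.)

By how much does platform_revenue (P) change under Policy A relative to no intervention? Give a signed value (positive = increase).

59

Baseline:
  K = 139
  N = 39
  J = 59 + 6·39 = 293
  V = 192 − 4·139 − 6·39 + 4·293 = 574
  P = 60 − 139 + 574 = 495
Policy A (V + 59):
  K = 139
  N = 39
  J = 59 + 6·39 = 293
  V = 192 − 4·139 − 6·39 + 4·293 (+59 from intervention) = 633
  P = 60 − 139 + 633 = 554
Change in P: 554 − 495 = 59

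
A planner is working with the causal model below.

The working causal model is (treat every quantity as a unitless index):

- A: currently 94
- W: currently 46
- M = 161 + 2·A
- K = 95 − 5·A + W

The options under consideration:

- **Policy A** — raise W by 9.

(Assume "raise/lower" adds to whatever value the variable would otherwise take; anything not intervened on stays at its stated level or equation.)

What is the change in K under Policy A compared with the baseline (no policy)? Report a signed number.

9

Baseline:
  A = 94
  W = 46
  K = 95 − 5·94 + 46 = -329
Policy A (W + 9):
  A = 94
  W = 46 + 9 = 55
  K = 95 − 5·94 + 55 = -320
Change in K: -320 − (-329) = 9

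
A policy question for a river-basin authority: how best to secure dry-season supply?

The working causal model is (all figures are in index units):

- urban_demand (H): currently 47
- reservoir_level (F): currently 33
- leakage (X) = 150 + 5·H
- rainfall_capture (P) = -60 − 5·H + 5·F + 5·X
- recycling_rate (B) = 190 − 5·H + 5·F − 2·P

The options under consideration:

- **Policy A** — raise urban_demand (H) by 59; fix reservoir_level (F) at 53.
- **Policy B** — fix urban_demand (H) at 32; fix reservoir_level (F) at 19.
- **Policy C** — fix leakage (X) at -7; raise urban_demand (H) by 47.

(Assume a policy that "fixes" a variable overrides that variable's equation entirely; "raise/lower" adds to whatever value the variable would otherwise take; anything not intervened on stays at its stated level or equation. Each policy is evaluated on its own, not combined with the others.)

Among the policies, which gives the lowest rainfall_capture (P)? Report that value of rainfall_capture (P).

-400

Policy A (H + 59, F := 53):
  H = 47 + 59 = 106
  F = 53
  X = 150 + 5·106 = 680
  P = -60 − 5·106 + 5·53 + 5·680 = 3075
Policy B (H := 32, F := 19):
  H = 32
  F = 19
  X = 150 + 5·32 = 310
  P = -60 − 5·32 + 5·19 + 5·310 = 1425
Policy C (X := -7, H + 47):
  H = 47 + 47 = 94
  F = 33
  X = -7
  P = -60 − 5·94 + 5·33 + 5·(-7) = -400
Comparing — Policy A: P=3075, Policy B: P=1425, Policy C: P=-400. Lowest is -400 (Policy C).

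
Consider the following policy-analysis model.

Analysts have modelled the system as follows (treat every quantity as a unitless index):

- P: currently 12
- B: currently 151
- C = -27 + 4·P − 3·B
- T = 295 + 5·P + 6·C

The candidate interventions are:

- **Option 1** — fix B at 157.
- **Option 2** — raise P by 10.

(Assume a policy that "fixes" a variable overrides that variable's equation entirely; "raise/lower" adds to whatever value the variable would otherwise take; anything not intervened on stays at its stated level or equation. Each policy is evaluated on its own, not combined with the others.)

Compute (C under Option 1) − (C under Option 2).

-58

Option 1 (B := 157):
  P = 12
  B = 157
  C = -27 + 4·12 − 3·157 = -450
Option 2 (P + 10):
  P = 12 + 10 = 22
  B = 151
  C = -27 + 4·22 − 3·151 = -392
C: -450 − (-392) = -58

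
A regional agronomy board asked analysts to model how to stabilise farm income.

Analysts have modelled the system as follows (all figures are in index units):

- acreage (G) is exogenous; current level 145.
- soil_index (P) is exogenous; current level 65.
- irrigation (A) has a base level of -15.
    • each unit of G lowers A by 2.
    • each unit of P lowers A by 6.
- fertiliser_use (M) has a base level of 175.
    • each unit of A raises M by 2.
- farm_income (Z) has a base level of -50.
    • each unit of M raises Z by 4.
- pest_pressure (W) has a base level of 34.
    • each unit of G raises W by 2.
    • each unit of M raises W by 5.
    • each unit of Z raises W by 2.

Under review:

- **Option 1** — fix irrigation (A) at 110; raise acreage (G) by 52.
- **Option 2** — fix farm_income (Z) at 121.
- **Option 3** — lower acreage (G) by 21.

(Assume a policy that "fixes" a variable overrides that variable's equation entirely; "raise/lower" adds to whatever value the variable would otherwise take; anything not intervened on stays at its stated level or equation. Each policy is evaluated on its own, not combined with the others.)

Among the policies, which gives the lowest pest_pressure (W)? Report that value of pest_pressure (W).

-14521

Option 1 (A := 110, G + 52):
  G = 145 + 52 = 197
  P = 65
  A = 110
  M = 175 + 2·110 = 395
  Z = -50 + 4·395 = 1530
  W = 34 + 2·197 + 5·395 + 2·1530 = 5463
Option 2 (Z := 121):
  G = 145
  P = 65
  A = -15 − 2·145 − 6·65 = -695
  M = 175 + 2·(-695) = -1215
  Z = 121
  W = 34 + 2·145 + 5·(-1215) + 2·121 = -5509
Option 3 (G − 21):
  G = 145 − 21 = 124
  P = 65
  A = -15 − 2·124 − 6·65 = -653
  M = 175 + 2·(-653) = -1131
  Z = -50 + 4·(-1131) = -4574
  W = 34 + 2·124 + 5·(-1131) + 2·(-4574) = -14521
Comparing — Option 1: W=5463, Option 2: W=-5509, Option 3: W=-14521. Lowest is -14521 (Option 3).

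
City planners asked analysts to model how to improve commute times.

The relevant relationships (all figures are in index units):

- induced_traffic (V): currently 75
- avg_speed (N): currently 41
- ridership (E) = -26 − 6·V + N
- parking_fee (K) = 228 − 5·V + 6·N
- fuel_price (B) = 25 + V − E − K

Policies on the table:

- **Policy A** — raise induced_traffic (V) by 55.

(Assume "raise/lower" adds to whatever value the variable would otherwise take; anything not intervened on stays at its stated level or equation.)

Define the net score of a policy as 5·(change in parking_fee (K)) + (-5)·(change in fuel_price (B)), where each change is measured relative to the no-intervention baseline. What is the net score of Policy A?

-4675

Baseline:
  V = 75
  N = 41
  E = -26 − 6·75 + 41 = -435
  K = 228 − 5·75 + 6·41 = 99
  B = 25 + 75 − (-435) − 99 = 436
Policy A (V + 55):
  V = 75 + 55 = 130
  N = 41
  E = -26 − 6·130 + 41 = -765
  K = 228 − 5·130 + 6·41 = -176
  B = 25 + 130 − (-765) − (-176) = 1096
ΔK = -176 − 99 = -275; ΔB = 1096 − 436 = 660
Score = 5·(-275) + (-5)·660 = -4675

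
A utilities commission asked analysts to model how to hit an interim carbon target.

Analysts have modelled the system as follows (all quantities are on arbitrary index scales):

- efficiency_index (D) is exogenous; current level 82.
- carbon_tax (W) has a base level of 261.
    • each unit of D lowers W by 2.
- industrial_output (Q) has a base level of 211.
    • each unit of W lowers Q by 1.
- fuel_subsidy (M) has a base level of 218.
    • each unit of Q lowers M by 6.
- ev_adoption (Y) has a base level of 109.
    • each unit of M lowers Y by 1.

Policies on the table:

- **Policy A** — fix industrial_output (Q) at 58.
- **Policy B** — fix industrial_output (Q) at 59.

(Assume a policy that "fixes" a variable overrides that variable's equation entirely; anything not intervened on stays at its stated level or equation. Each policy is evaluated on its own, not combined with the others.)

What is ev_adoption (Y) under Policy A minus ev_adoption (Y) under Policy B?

-6

Policy A (Q := 58):
  D = 82
  W = 261 − 2·82 = 97
  Q = 58
  M = 218 − 6·58 = -130
  Y = 109 − (-130) = 239
Policy B (Q := 59):
  D = 82
  W = 261 − 2·82 = 97
  Q = 59
  M = 218 − 6·59 = -136
  Y = 109 − (-136) = 245
Y: 239 − 245 = -6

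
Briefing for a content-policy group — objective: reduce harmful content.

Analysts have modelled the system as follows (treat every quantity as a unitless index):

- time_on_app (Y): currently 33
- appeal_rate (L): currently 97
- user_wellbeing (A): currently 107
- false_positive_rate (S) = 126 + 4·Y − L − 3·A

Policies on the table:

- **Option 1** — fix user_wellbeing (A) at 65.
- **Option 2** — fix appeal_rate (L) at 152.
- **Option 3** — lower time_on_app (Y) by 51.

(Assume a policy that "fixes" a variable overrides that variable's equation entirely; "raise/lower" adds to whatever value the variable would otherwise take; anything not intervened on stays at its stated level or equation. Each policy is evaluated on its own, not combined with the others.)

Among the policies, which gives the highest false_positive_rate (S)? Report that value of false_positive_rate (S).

Option 1 (A := 65):
  Y = 33
  L = 97
  A = 65
  S = 126 + 4·33 − 97 − 3·65 = -34
Option 2 (L := 152):
  Y = 33
  L = 152
  A = 107
  S = 126 + 4·33 − 152 − 3·107 = -215
Option 3 (Y − 51):
  Y = 33 − 51 = -18
  L = 97
  A = 107
  S = 126 + 4·(-18) − 97 − 3·107 = -364
Comparing — Option 1: S=-34, Option 2: S=-215, Option 3: S=-364. Highest is -34 (Option 1).

-34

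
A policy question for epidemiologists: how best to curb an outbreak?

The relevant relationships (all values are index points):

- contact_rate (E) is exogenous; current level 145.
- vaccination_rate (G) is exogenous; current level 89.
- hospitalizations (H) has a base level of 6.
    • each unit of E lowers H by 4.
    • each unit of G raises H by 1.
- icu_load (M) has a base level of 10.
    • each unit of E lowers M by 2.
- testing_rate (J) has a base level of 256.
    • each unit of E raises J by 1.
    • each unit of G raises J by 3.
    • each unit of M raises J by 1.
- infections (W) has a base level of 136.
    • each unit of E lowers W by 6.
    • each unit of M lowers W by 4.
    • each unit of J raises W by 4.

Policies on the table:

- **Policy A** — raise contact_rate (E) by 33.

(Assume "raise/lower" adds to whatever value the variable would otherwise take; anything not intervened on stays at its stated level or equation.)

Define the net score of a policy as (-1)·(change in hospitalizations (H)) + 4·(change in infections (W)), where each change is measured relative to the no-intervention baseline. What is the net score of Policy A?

-132

Baseline:
  E = 145
  G = 89
  H = 6 − 4·145 + 89 = -485
  M = 10 − 2·145 = -280
  J = 256 + 145 + 3·89 + (-280) = 388
  W = 136 − 6·145 − 4·(-280) + 4·388 = 1938
Policy A (E + 33):
  E = 145 + 33 = 178
  G = 89
  H = 6 − 4·178 + 89 = -617
  M = 10 − 2·178 = -346
  J = 256 + 178 + 3·89 + (-346) = 355
  W = 136 − 6·178 − 4·(-346) + 4·355 = 1872
ΔH = -617 − (-485) = -132; ΔW = 1872 − 1938 = -66
Score = (-1)·(-132) + 4·(-66) = -132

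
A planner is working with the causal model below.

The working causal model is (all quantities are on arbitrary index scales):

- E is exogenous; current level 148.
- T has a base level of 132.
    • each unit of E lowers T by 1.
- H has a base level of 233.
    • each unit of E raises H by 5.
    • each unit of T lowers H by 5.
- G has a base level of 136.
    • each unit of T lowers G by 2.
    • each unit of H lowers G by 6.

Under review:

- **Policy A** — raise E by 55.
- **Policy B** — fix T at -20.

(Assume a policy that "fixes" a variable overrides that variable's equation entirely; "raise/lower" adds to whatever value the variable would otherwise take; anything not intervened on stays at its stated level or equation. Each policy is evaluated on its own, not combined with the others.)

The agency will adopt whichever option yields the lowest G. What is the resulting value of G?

-9340

Policy A (E + 55):
  E = 148 + 55 = 203
  T = 132 − 203 = -71
  H = 233 + 5·203 − 5·(-71) = 1603
  G = 136 − 2·(-71) − 6·1603 = -9340
Policy B (T := -20):
  E = 148
  T = -20
  H = 233 + 5·148 − 5·(-20) = 1073
  G = 136 − 2·(-20) − 6·1073 = -6262
Comparing — Policy A: G=-9340, Policy B: G=-6262. Lowest is -9340 (Policy A).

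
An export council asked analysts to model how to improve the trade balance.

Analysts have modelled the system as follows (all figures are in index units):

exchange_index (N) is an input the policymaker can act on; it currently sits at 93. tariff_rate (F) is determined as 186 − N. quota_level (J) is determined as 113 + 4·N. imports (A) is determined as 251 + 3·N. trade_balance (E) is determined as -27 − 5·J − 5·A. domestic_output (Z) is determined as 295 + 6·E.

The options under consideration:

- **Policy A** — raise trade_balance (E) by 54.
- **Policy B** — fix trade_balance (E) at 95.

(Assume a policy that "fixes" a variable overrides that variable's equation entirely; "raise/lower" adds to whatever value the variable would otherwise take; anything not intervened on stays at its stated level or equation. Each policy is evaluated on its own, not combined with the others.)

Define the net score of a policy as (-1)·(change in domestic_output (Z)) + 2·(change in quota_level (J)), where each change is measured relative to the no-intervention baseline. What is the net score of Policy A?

Baseline:
  N = 93
  J = 113 + 4·93 = 485
  A = 251 + 3·93 = 530
  E = -27 − 5·485 − 5·530 = -5102
  Z = 295 + 6·(-5102) = -30317
Policy A (E + 54):
  N = 93
  J = 113 + 4·93 = 485
  A = 251 + 3·93 = 530
  E = -27 − 5·485 − 5·530 (+54 from intervention) = -5048
  Z = 295 + 6·(-5048) = -29993
ΔZ = -29993 − (-30317) = 324; ΔJ = 485 − 485 = 0
Score = (-1)·324 + 2·0 = -324

-324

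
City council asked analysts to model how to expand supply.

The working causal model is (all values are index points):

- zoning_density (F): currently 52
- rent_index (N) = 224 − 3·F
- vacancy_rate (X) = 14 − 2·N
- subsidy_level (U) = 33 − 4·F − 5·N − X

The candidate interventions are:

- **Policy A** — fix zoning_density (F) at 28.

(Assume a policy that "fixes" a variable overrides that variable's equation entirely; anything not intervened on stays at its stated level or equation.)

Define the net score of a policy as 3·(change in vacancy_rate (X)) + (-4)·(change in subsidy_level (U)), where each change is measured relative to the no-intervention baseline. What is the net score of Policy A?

Baseline:
  F = 52
  N = 224 − 3·52 = 68
  X = 14 − 2·68 = -122
  U = 33 − 4·52 − 5·68 − (-122) = -393
Policy A (F := 28):
  F = 28
  N = 224 − 3·28 = 140
  X = 14 − 2·140 = -266
  U = 33 − 4·28 − 5·140 − (-266) = -513
ΔX = -266 − (-122) = -144; ΔU = -513 − (-393) = -120
Score = 3·(-144) + (-4)·(-120) = 48

48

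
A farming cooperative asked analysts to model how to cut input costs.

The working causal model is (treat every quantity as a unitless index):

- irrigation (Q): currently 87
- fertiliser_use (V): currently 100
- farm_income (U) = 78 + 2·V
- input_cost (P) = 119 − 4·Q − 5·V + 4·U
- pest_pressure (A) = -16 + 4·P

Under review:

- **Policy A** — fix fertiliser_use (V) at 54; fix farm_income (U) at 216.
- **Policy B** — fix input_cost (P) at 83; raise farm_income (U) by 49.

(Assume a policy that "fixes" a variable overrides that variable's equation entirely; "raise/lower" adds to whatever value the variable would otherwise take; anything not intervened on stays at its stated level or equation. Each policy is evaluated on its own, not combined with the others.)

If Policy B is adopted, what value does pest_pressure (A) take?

316

Policy B (P := 83, U + 49):
  Q = 87
  V = 100
  U = 78 + 2·100 (+49 from intervention) = 327
  P = 83
  A = -16 + 4·83 = 316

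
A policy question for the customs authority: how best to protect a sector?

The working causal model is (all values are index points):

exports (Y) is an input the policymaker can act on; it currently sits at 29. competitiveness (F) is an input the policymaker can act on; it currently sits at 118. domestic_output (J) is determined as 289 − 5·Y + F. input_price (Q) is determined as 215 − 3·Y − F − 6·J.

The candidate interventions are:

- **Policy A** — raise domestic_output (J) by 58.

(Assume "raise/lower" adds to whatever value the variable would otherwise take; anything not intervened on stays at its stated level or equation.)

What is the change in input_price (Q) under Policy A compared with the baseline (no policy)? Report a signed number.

-348

Baseline:
  Y = 29
  F = 118
  J = 289 − 5·29 + 118 = 262
  Q = 215 − 3·29 − 118 − 6·262 = -1562
Policy A (J + 58):
  Y = 29
  F = 118
  J = 289 − 5·29 + 118 (+58 from intervention) = 320
  Q = 215 − 3·29 − 118 − 6·320 = -1910
Change in Q: -1910 − (-1562) = -348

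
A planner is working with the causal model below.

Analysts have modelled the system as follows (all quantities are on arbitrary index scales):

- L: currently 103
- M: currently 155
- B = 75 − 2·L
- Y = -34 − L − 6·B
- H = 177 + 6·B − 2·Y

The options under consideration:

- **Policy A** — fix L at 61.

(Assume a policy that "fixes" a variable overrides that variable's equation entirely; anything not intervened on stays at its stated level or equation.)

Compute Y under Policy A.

Policy A (L := 61):
  L = 61
  B = 75 − 2·61 = -47
  Y = -34 − 61 − 6·(-47) = 187

187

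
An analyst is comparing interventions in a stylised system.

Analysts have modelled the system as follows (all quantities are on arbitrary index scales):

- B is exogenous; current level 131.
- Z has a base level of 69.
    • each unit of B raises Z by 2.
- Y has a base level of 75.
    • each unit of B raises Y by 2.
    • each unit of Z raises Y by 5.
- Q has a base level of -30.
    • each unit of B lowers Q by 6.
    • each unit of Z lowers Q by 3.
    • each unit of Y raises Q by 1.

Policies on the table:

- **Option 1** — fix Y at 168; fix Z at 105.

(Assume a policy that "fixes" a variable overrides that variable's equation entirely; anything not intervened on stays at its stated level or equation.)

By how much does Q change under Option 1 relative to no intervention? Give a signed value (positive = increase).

-1146

Baseline:
  B = 131
  Z = 69 + 2·131 = 331
  Y = 75 + 2·131 + 5·331 = 1992
  Q = -30 − 6·131 − 3·331 + 1992 = 183
Option 1 (Y := 168, Z := 105):
  B = 131
  Z = 105
  Y = 168
  Q = -30 − 6·131 − 3·105 + 168 = -963
Change in Q: -963 − 183 = -1146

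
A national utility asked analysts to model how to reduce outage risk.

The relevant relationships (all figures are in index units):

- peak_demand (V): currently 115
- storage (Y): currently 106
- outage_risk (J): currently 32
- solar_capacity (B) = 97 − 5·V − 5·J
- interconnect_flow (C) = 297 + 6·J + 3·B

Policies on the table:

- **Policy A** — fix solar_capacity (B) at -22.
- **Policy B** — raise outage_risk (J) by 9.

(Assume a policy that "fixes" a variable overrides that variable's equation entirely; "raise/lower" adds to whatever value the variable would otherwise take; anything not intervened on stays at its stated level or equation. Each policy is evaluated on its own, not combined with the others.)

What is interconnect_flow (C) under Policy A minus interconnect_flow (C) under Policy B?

1929

Policy A (B := -22):
  V = 115
  J = 32
  B = -22
  C = 297 + 6·32 + 3·(-22) = 423
Policy B (J + 9):
  V = 115
  J = 32 + 9 = 41
  B = 97 − 5·115 − 5·41 = -683
  C = 297 + 6·41 + 3·(-683) = -1506
C: 423 − (-1506) = 1929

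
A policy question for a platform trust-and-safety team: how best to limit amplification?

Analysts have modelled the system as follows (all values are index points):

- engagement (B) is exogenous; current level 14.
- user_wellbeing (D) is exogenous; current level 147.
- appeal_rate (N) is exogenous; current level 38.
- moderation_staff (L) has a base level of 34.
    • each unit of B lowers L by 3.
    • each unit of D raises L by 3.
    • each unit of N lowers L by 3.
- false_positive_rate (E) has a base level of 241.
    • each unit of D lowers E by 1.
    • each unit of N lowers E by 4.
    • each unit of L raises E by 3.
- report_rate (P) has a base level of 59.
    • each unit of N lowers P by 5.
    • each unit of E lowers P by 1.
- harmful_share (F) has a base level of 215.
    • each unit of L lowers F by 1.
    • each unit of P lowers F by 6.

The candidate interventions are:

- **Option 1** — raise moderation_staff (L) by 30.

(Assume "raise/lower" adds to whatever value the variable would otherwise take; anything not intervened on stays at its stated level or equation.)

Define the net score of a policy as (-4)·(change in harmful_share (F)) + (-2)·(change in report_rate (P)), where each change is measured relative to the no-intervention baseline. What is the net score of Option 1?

-1860

Baseline:
  B = 14
  D = 147
  N = 38
  L = 34 − 3·14 + 3·147 − 3·38 = 319
  E = 241 − 147 − 4·38 + 3·319 = 899
  P = 59 − 5·38 − 899 = -1030
  F = 215 − 319 − 6·(-1030) = 6076
Option 1 (L + 30):
  B = 14
  D = 147
  N = 38
  L = 34 − 3·14 + 3·147 − 3·38 (+30 from intervention) = 349
  E = 241 − 147 − 4·38 + 3·349 = 989
  P = 59 − 5·38 − 989 = -1120
  F = 215 − 349 − 6·(-1120) = 6586
ΔF = 6586 − 6076 = 510; ΔP = -1120 − (-1030) = -90
Score = (-4)·510 + (-2)·(-90) = -1860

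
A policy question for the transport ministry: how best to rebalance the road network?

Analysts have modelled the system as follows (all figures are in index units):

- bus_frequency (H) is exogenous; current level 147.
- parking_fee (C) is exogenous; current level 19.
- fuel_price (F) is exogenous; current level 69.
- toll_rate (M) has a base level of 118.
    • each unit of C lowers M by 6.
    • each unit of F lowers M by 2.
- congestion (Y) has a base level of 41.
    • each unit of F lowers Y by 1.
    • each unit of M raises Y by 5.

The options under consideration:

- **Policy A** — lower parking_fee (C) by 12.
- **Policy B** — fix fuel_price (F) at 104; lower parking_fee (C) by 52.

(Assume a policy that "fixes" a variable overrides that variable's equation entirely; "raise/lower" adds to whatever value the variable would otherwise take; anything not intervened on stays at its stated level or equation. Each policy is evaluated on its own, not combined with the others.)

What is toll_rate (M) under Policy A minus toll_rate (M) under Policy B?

Policy A (C − 12):
  C = 19 − 12 = 7
  F = 69
  M = 118 − 6·7 − 2·69 = -62
Policy B (F := 104, C − 52):
  C = 19 − 52 = -33
  F = 104
  M = 118 − 6·(-33) − 2·104 = 108
M: -62 − 108 = -170

-170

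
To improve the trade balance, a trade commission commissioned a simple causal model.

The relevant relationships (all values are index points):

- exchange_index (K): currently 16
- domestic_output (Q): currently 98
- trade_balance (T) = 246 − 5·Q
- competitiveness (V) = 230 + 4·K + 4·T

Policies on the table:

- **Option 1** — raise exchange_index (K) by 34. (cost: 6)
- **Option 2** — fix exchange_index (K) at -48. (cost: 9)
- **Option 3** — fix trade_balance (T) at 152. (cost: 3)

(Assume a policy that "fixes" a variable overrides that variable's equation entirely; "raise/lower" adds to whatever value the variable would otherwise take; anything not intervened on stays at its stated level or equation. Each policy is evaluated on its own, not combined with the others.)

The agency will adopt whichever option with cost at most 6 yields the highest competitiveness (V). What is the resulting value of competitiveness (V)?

Option 1 (K + 34):
  K = 16 + 34 = 50
  Q = 98
  T = 246 − 5·98 = -244
  V = 230 + 4·50 + 4·(-244) = -546
Option 3 (T := 152):
  K = 16
  Q = 98
  T = 152
  V = 230 + 4·16 + 4·152 = 902
Comparing — Option 1: V=-546, Option 3: V=902. Highest is 902 (Option 3).

902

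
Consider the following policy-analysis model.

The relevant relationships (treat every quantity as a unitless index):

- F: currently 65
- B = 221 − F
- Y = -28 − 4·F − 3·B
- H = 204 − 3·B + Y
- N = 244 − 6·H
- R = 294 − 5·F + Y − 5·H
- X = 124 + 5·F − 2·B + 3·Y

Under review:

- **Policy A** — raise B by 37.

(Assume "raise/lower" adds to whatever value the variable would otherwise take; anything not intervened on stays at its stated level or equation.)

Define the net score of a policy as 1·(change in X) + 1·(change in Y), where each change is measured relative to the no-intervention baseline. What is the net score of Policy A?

-518

Baseline:
  F = 65
  B = 221 − 65 = 156
  Y = -28 − 4·65 − 3·156 = -756
  X = 124 + 5·65 − 2·156 + 3·(-756) = -2131
Policy A (B + 37):
  F = 65
  B = 221 − 65 (+37 from intervention) = 193
  Y = -28 − 4·65 − 3·193 = -867
  X = 124 + 5·65 − 2·193 + 3·(-867) = -2538
ΔX = -2538 − (-2131) = -407; ΔY = -867 − (-756) = -111
Score = 1·(-407) + 1·(-111) = -518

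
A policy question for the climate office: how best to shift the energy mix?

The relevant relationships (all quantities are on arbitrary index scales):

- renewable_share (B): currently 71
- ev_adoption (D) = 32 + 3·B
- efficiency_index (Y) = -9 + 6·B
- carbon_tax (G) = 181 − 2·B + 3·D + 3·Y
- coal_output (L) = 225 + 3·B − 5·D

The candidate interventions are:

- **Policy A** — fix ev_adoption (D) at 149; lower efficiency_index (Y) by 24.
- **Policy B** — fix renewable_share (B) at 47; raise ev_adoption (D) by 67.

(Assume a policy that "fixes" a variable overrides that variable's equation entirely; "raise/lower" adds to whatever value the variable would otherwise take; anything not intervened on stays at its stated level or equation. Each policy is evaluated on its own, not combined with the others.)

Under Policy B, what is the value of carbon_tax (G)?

1626

Policy B (B := 47, D + 67):
  B = 47
  D = 32 + 3·47 (+67 from intervention) = 240
  Y = -9 + 6·47 = 273
  G = 181 − 2·47 + 3·240 + 3·273 = 1626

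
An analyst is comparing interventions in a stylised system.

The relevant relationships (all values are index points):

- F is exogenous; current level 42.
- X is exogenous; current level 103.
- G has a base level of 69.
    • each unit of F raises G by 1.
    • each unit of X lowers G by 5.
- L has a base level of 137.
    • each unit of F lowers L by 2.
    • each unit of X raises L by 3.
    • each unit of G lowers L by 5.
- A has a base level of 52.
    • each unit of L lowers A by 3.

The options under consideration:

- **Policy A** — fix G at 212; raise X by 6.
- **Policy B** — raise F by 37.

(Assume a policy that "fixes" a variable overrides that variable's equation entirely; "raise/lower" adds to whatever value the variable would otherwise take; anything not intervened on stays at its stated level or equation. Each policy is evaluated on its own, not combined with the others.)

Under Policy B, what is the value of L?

Policy B (F + 37):
  F = 42 + 37 = 79
  X = 103
  G = 69 + 79 − 5·103 = -367
  L = 137 − 2·79 + 3·103 − 5·(-367) = 2123

2123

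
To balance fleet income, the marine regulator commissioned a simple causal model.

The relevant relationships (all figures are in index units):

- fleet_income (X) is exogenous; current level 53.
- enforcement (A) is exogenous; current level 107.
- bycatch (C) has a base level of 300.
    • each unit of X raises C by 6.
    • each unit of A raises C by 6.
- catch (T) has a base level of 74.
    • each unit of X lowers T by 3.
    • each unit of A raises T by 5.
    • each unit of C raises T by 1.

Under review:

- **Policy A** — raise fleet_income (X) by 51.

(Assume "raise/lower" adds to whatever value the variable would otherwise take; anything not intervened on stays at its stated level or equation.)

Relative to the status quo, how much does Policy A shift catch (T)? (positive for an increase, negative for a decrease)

Baseline:
  X = 53
  A = 107
  C = 300 + 6·53 + 6·107 = 1260
  T = 74 − 3·53 + 5·107 + 1260 = 1710
Policy A (X + 51):
  X = 53 + 51 = 104
  A = 107
  C = 300 + 6·104 + 6·107 = 1566
  T = 74 − 3·104 + 5·107 + 1566 = 1863
Change in T: 1863 − 1710 = 153

153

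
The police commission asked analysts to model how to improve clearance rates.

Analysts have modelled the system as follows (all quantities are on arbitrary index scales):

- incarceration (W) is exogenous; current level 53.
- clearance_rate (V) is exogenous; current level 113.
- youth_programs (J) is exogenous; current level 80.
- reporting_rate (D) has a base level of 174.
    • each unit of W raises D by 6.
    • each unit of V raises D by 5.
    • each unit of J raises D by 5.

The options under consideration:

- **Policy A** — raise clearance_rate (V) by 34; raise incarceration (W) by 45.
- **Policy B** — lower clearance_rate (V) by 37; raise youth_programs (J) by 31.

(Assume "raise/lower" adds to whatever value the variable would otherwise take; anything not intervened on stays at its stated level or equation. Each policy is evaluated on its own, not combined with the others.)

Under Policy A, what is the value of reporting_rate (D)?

Policy A (V + 34, W + 45):
  W = 53 + 45 = 98
  V = 113 + 34 = 147
  J = 80
  D = 174 + 6·98 + 5·147 + 5·80 = 1897

1897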